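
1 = 1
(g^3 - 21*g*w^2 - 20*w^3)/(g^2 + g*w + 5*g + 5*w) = (g^2 - g*w - 20*w^2)/(g + 5)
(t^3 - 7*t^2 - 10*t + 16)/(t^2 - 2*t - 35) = (-t^3 + 7*t^2 + 10*t - 16)/(-t^2 + 2*t + 35)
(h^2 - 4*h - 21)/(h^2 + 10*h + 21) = (h - 7)/(h + 7)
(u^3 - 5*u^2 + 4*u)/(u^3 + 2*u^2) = (u^2 - 5*u + 4)/(u*(u + 2))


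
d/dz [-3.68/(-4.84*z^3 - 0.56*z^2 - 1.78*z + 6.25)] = (-53.4336*z^2 - 4.1216*z - 6.5504)/(4.84*z^3 + 0.56*z^2 + 1.78*z - 6.25)^2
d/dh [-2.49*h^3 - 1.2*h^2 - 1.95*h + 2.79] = -7.47*h^2 - 2.4*h - 1.95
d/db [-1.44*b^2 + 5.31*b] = 5.31 - 2.88*b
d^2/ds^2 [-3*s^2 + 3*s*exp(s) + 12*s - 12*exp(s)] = 3*s*exp(s) - 6*exp(s) - 6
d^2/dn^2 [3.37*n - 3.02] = 0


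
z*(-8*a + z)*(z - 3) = -8*a*z^2 + 24*a*z + z^3 - 3*z^2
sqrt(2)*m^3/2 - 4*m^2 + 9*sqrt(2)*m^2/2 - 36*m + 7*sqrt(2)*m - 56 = (m + 7)*(m - 4*sqrt(2))*(sqrt(2)*m/2 + sqrt(2))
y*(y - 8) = y^2 - 8*y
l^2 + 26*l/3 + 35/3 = (l + 5/3)*(l + 7)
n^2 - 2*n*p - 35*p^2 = (n - 7*p)*(n + 5*p)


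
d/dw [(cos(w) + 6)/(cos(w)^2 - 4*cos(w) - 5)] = (cos(w)^2 + 12*cos(w) - 19)*sin(w)/(sin(w)^2 + 4*cos(w) + 4)^2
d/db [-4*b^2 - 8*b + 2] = -8*b - 8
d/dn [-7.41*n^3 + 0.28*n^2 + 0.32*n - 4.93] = -22.23*n^2 + 0.56*n + 0.32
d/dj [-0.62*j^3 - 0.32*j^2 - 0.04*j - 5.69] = -1.86*j^2 - 0.64*j - 0.04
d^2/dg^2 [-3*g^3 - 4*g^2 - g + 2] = -18*g - 8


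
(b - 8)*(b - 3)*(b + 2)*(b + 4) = b^4 - 5*b^3 - 34*b^2 + 56*b + 192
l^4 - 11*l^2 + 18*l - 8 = (l - 2)*(l - 1)^2*(l + 4)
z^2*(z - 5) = z^3 - 5*z^2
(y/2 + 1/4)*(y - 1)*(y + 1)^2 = y^4/2 + 3*y^3/4 - y^2/4 - 3*y/4 - 1/4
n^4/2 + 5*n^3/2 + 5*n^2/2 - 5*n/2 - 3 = (n/2 + 1)*(n - 1)*(n + 1)*(n + 3)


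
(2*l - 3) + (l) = 3*l - 3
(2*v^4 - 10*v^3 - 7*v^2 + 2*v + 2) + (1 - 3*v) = 2*v^4 - 10*v^3 - 7*v^2 - v + 3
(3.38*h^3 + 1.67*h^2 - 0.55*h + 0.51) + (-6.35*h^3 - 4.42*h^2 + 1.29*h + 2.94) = -2.97*h^3 - 2.75*h^2 + 0.74*h + 3.45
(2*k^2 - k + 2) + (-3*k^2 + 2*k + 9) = -k^2 + k + 11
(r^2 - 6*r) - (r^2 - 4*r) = -2*r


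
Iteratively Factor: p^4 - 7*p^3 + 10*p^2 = (p)*(p^3 - 7*p^2 + 10*p) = p*(p - 2)*(p^2 - 5*p) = p^2*(p - 2)*(p - 5)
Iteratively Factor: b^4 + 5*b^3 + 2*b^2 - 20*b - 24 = (b + 2)*(b^3 + 3*b^2 - 4*b - 12) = (b - 2)*(b + 2)*(b^2 + 5*b + 6) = (b - 2)*(b + 2)*(b + 3)*(b + 2)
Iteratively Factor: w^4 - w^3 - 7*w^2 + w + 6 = (w + 2)*(w^3 - 3*w^2 - w + 3) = (w - 3)*(w + 2)*(w^2 - 1) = (w - 3)*(w - 1)*(w + 2)*(w + 1)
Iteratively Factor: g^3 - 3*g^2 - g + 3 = (g + 1)*(g^2 - 4*g + 3) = (g - 1)*(g + 1)*(g - 3)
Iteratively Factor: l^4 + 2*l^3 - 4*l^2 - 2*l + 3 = (l - 1)*(l^3 + 3*l^2 - l - 3) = (l - 1)*(l + 3)*(l^2 - 1) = (l - 1)^2*(l + 3)*(l + 1)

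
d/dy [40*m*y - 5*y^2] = 40*m - 10*y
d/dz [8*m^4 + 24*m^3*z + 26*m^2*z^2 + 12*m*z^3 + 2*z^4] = 24*m^3 + 52*m^2*z + 36*m*z^2 + 8*z^3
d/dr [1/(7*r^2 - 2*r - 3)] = 2*(1 - 7*r)/(-7*r^2 + 2*r + 3)^2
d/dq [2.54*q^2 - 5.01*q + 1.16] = 5.08*q - 5.01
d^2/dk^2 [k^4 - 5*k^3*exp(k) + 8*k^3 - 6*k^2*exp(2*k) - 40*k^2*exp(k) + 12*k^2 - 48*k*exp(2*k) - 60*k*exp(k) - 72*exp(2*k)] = -5*k^3*exp(k) - 24*k^2*exp(2*k) - 70*k^2*exp(k) + 12*k^2 - 240*k*exp(2*k) - 250*k*exp(k) + 48*k - 492*exp(2*k) - 200*exp(k) + 24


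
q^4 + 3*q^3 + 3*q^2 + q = q*(q + 1)^3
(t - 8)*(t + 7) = t^2 - t - 56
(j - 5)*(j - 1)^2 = j^3 - 7*j^2 + 11*j - 5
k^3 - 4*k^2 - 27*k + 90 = (k - 6)*(k - 3)*(k + 5)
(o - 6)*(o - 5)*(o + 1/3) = o^3 - 32*o^2/3 + 79*o/3 + 10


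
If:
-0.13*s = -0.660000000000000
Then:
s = 5.08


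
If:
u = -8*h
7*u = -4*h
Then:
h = 0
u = 0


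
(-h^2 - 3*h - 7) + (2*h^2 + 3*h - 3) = h^2 - 10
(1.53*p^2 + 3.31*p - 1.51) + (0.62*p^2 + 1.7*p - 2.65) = 2.15*p^2 + 5.01*p - 4.16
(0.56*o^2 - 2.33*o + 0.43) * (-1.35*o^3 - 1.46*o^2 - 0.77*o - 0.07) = -0.756*o^5 + 2.3279*o^4 + 2.3901*o^3 + 1.1271*o^2 - 0.168*o - 0.0301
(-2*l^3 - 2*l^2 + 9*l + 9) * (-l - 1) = 2*l^4 + 4*l^3 - 7*l^2 - 18*l - 9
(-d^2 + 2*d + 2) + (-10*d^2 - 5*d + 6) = -11*d^2 - 3*d + 8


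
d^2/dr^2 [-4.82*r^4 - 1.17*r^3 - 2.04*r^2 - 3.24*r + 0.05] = -57.84*r^2 - 7.02*r - 4.08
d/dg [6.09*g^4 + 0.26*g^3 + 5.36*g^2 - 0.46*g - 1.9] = 24.36*g^3 + 0.78*g^2 + 10.72*g - 0.46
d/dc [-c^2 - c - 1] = -2*c - 1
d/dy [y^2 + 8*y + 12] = 2*y + 8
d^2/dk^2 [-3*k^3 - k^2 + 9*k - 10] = -18*k - 2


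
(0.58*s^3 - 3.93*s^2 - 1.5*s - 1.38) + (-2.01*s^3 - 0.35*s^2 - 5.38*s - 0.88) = -1.43*s^3 - 4.28*s^2 - 6.88*s - 2.26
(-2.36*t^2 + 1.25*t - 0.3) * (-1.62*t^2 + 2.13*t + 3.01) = 3.8232*t^4 - 7.0518*t^3 - 3.9551*t^2 + 3.1235*t - 0.903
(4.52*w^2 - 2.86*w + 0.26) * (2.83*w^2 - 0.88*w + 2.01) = 12.7916*w^4 - 12.0714*w^3 + 12.3378*w^2 - 5.9774*w + 0.5226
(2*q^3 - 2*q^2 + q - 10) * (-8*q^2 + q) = -16*q^5 + 18*q^4 - 10*q^3 + 81*q^2 - 10*q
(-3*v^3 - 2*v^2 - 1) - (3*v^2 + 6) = -3*v^3 - 5*v^2 - 7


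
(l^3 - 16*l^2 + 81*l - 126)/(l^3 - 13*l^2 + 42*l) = (l - 3)/l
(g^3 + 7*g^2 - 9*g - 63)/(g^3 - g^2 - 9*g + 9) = (g + 7)/(g - 1)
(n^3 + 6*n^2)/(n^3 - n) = n*(n + 6)/(n^2 - 1)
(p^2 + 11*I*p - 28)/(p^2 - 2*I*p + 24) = (p + 7*I)/(p - 6*I)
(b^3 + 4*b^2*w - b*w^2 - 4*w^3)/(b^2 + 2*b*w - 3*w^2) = (b^2 + 5*b*w + 4*w^2)/(b + 3*w)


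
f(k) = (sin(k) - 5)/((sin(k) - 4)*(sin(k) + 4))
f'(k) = -(sin(k) - 5)*cos(k)/((sin(k) - 4)*(sin(k) + 4)^2) - (sin(k) - 5)*cos(k)/((sin(k) - 4)^2*(sin(k) + 4)) + cos(k)/((sin(k) - 4)*(sin(k) + 4))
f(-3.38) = 0.30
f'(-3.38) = 0.05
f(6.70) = 0.29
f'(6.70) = -0.04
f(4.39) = 0.39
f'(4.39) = 0.04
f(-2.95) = 0.33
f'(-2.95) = 0.07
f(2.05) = 0.27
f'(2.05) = 0.02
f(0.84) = 0.28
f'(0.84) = -0.03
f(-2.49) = 0.36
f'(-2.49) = 0.07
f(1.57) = 0.27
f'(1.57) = -0.00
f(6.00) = 0.33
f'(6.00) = -0.07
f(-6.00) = 0.30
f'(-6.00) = -0.05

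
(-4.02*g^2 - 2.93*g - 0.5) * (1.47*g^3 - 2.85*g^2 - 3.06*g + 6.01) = -5.9094*g^5 + 7.1499*g^4 + 19.9167*g^3 - 13.7694*g^2 - 16.0793*g - 3.005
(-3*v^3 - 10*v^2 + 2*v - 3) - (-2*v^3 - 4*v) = -v^3 - 10*v^2 + 6*v - 3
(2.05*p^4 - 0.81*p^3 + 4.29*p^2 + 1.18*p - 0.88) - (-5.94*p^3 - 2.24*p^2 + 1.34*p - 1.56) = 2.05*p^4 + 5.13*p^3 + 6.53*p^2 - 0.16*p + 0.68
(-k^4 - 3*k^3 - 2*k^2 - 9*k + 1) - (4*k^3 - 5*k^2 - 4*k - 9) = -k^4 - 7*k^3 + 3*k^2 - 5*k + 10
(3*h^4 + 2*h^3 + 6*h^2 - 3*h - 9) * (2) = 6*h^4 + 4*h^3 + 12*h^2 - 6*h - 18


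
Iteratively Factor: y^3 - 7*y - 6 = (y - 3)*(y^2 + 3*y + 2) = (y - 3)*(y + 2)*(y + 1)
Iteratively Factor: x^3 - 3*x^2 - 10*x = (x)*(x^2 - 3*x - 10) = x*(x - 5)*(x + 2)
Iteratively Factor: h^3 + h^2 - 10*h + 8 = (h + 4)*(h^2 - 3*h + 2) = (h - 2)*(h + 4)*(h - 1)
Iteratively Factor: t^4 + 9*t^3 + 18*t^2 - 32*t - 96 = (t + 3)*(t^3 + 6*t^2 - 32) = (t - 2)*(t + 3)*(t^2 + 8*t + 16) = (t - 2)*(t + 3)*(t + 4)*(t + 4)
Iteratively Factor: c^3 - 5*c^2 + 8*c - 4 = (c - 2)*(c^2 - 3*c + 2) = (c - 2)*(c - 1)*(c - 2)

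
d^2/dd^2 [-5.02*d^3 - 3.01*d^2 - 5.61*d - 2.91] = -30.12*d - 6.02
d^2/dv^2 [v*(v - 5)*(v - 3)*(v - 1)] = 12*v^2 - 54*v + 46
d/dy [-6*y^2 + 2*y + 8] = 2 - 12*y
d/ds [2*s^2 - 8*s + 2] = 4*s - 8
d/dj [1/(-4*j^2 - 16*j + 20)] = (j + 2)/(2*(j^2 + 4*j - 5)^2)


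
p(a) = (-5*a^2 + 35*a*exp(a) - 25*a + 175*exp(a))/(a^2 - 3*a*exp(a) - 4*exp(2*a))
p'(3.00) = 2.47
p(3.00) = -3.08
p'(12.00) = 0.00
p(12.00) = 0.00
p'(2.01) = 5.12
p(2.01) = -6.68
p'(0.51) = 23.14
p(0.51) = -22.95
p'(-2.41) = 5.91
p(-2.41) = 6.12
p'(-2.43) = 5.77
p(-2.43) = 6.01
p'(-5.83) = 0.74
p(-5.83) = -0.71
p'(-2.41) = 5.91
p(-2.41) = 6.12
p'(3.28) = 2.00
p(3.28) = -2.46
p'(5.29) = 0.39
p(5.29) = -0.44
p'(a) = (35*a*exp(a) - 10*a + 210*exp(a) - 25)/(a^2 - 3*a*exp(a) - 4*exp(2*a)) + (-5*a^2 + 35*a*exp(a) - 25*a + 175*exp(a))*(3*a*exp(a) - 2*a + 8*exp(2*a) + 3*exp(a))/(a^2 - 3*a*exp(a) - 4*exp(2*a))^2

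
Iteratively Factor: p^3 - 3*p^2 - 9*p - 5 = (p + 1)*(p^2 - 4*p - 5) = (p + 1)^2*(p - 5)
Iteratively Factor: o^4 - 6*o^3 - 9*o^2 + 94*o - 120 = (o - 3)*(o^3 - 3*o^2 - 18*o + 40) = (o - 5)*(o - 3)*(o^2 + 2*o - 8) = (o - 5)*(o - 3)*(o + 4)*(o - 2)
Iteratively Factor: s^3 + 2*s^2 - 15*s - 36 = (s - 4)*(s^2 + 6*s + 9) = (s - 4)*(s + 3)*(s + 3)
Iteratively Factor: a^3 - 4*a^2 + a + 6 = (a - 3)*(a^2 - a - 2) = (a - 3)*(a - 2)*(a + 1)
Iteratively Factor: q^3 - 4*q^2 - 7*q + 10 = (q - 5)*(q^2 + q - 2) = (q - 5)*(q + 2)*(q - 1)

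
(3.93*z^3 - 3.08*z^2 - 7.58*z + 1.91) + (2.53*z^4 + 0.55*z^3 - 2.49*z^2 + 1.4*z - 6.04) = 2.53*z^4 + 4.48*z^3 - 5.57*z^2 - 6.18*z - 4.13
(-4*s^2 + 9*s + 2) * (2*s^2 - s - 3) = -8*s^4 + 22*s^3 + 7*s^2 - 29*s - 6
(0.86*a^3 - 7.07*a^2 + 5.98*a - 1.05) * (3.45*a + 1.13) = 2.967*a^4 - 23.4197*a^3 + 12.6419*a^2 + 3.1349*a - 1.1865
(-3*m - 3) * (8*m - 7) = -24*m^2 - 3*m + 21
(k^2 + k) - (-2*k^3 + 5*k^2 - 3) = 2*k^3 - 4*k^2 + k + 3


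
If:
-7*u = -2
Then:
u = 2/7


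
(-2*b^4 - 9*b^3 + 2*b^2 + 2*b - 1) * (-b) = 2*b^5 + 9*b^4 - 2*b^3 - 2*b^2 + b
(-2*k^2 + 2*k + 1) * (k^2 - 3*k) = -2*k^4 + 8*k^3 - 5*k^2 - 3*k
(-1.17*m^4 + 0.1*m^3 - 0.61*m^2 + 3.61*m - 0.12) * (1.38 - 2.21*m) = 2.5857*m^5 - 1.8356*m^4 + 1.4861*m^3 - 8.8199*m^2 + 5.247*m - 0.1656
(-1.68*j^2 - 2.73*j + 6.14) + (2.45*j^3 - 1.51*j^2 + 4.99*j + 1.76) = 2.45*j^3 - 3.19*j^2 + 2.26*j + 7.9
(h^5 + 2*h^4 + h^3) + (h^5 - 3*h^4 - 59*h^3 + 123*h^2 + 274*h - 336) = 2*h^5 - h^4 - 58*h^3 + 123*h^2 + 274*h - 336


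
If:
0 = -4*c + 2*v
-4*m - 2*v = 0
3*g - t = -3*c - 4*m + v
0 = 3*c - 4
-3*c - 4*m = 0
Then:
No Solution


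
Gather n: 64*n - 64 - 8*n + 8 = 56*n - 56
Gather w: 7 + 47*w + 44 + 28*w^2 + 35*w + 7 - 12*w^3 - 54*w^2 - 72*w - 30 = -12*w^3 - 26*w^2 + 10*w + 28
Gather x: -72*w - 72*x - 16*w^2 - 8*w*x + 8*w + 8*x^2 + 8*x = -16*w^2 - 64*w + 8*x^2 + x*(-8*w - 64)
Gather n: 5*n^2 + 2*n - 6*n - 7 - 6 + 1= 5*n^2 - 4*n - 12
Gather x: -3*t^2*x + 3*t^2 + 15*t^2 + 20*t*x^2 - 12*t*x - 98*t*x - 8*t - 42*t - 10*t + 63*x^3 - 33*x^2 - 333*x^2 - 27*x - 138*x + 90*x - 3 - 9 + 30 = 18*t^2 - 60*t + 63*x^3 + x^2*(20*t - 366) + x*(-3*t^2 - 110*t - 75) + 18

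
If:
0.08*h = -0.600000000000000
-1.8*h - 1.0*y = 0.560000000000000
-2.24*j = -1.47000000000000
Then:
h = -7.50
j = 0.66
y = 12.94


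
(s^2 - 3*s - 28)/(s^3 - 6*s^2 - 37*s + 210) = (s + 4)/(s^2 + s - 30)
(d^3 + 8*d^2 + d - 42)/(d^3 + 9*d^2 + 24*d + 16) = (d^3 + 8*d^2 + d - 42)/(d^3 + 9*d^2 + 24*d + 16)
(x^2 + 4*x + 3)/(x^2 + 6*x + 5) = (x + 3)/(x + 5)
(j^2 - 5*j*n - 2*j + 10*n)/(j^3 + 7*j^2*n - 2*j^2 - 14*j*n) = (j - 5*n)/(j*(j + 7*n))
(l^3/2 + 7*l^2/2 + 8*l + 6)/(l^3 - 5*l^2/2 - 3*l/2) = (l^3 + 7*l^2 + 16*l + 12)/(l*(2*l^2 - 5*l - 3))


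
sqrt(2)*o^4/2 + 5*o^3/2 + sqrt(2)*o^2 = o^2*(o + 2*sqrt(2))*(sqrt(2)*o/2 + 1/2)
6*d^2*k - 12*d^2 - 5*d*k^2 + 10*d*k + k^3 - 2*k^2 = (-3*d + k)*(-2*d + k)*(k - 2)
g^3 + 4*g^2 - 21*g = g*(g - 3)*(g + 7)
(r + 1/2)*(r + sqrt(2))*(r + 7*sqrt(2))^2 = r^4 + r^3/2 + 15*sqrt(2)*r^3 + 15*sqrt(2)*r^2/2 + 126*r^2 + 63*r + 98*sqrt(2)*r + 49*sqrt(2)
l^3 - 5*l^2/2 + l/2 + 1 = (l - 2)*(l - 1)*(l + 1/2)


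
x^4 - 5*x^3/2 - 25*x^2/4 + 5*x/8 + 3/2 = (x - 4)*(x - 1/2)*(x + 1/2)*(x + 3/2)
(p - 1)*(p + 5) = p^2 + 4*p - 5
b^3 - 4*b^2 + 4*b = b*(b - 2)^2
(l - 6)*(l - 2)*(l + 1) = l^3 - 7*l^2 + 4*l + 12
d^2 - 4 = (d - 2)*(d + 2)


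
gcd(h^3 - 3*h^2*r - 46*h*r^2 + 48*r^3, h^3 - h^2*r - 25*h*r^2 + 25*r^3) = -h + r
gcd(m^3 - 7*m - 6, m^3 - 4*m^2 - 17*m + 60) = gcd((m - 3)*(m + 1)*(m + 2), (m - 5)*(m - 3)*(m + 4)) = m - 3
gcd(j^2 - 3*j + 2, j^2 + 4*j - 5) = j - 1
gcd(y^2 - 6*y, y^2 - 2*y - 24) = y - 6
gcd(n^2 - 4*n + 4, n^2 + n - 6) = n - 2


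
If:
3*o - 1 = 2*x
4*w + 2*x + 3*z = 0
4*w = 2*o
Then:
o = 1/5 - 3*z/5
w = 1/10 - 3*z/10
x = -9*z/10 - 1/5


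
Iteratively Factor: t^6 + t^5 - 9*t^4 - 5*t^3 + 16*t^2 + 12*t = (t)*(t^5 + t^4 - 9*t^3 - 5*t^2 + 16*t + 12) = t*(t + 1)*(t^4 - 9*t^2 + 4*t + 12) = t*(t - 2)*(t + 1)*(t^3 + 2*t^2 - 5*t - 6) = t*(t - 2)^2*(t + 1)*(t^2 + 4*t + 3) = t*(t - 2)^2*(t + 1)*(t + 3)*(t + 1)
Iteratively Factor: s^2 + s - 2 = (s - 1)*(s + 2)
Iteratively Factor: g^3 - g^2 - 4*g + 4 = (g - 1)*(g^2 - 4) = (g - 1)*(g + 2)*(g - 2)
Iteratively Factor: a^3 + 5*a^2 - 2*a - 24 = (a + 3)*(a^2 + 2*a - 8) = (a + 3)*(a + 4)*(a - 2)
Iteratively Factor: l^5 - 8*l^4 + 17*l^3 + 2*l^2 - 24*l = (l - 3)*(l^4 - 5*l^3 + 2*l^2 + 8*l) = (l - 3)*(l + 1)*(l^3 - 6*l^2 + 8*l) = l*(l - 3)*(l + 1)*(l^2 - 6*l + 8) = l*(l - 3)*(l - 2)*(l + 1)*(l - 4)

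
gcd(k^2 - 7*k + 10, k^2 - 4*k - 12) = 1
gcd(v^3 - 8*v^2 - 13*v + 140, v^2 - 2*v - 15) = v - 5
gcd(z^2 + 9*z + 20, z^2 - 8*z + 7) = 1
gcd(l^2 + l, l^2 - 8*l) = l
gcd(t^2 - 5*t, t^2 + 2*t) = t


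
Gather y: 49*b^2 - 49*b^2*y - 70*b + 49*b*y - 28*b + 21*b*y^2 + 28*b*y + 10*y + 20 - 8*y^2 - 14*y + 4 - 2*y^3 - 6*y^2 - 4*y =49*b^2 - 98*b - 2*y^3 + y^2*(21*b - 14) + y*(-49*b^2 + 77*b - 8) + 24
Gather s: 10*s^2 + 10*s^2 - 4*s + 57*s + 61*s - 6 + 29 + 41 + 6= 20*s^2 + 114*s + 70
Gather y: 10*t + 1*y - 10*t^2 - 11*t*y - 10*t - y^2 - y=-10*t^2 - 11*t*y - y^2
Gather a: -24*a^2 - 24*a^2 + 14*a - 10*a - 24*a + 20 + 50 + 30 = -48*a^2 - 20*a + 100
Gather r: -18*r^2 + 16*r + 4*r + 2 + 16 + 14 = -18*r^2 + 20*r + 32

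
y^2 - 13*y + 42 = (y - 7)*(y - 6)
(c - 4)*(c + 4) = c^2 - 16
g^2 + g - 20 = (g - 4)*(g + 5)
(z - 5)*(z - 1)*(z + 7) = z^3 + z^2 - 37*z + 35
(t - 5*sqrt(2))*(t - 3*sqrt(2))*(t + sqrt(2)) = t^3 - 7*sqrt(2)*t^2 + 14*t + 30*sqrt(2)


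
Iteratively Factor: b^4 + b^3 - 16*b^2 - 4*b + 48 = (b - 3)*(b^3 + 4*b^2 - 4*b - 16) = (b - 3)*(b + 2)*(b^2 + 2*b - 8) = (b - 3)*(b - 2)*(b + 2)*(b + 4)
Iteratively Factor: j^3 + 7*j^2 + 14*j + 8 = (j + 1)*(j^2 + 6*j + 8) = (j + 1)*(j + 4)*(j + 2)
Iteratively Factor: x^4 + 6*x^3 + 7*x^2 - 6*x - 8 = (x + 4)*(x^3 + 2*x^2 - x - 2) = (x + 1)*(x + 4)*(x^2 + x - 2) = (x - 1)*(x + 1)*(x + 4)*(x + 2)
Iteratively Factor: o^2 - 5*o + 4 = (o - 1)*(o - 4)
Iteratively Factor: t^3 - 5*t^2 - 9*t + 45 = (t - 5)*(t^2 - 9) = (t - 5)*(t + 3)*(t - 3)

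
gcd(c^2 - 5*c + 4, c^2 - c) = c - 1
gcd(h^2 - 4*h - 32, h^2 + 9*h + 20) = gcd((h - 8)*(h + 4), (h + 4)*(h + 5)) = h + 4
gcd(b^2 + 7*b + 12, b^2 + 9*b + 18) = b + 3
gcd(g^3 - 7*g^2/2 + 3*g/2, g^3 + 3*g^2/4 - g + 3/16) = g - 1/2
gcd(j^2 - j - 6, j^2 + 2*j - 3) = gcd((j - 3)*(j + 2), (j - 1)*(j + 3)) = 1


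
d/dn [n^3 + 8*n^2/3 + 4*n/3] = 3*n^2 + 16*n/3 + 4/3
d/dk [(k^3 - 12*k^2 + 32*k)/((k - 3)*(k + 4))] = (k^4 + 2*k^3 - 80*k^2 + 288*k - 384)/(k^4 + 2*k^3 - 23*k^2 - 24*k + 144)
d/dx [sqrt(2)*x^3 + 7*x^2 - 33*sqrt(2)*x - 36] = 3*sqrt(2)*x^2 + 14*x - 33*sqrt(2)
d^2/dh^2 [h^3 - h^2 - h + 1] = 6*h - 2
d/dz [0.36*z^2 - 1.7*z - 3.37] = 0.72*z - 1.7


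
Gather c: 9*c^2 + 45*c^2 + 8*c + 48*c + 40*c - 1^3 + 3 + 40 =54*c^2 + 96*c + 42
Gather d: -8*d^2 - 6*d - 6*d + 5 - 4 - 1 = -8*d^2 - 12*d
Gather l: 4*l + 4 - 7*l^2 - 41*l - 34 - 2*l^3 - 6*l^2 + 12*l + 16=-2*l^3 - 13*l^2 - 25*l - 14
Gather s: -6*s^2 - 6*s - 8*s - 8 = -6*s^2 - 14*s - 8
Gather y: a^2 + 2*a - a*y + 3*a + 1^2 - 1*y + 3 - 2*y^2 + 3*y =a^2 + 5*a - 2*y^2 + y*(2 - a) + 4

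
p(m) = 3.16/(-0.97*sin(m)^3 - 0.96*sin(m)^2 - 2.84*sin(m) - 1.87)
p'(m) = 3.16*(2.91*sin(m)^2*cos(m) + 1.92*sin(m)*cos(m) + 2.84*cos(m))/(-0.97*sin(m)^3 - 0.96*sin(m)^2 - 2.84*sin(m) - 1.87)^2 = (9.1956*sin(m)^2 + 6.0672*sin(m) + 8.9744)*cos(m)/(0.97*sin(m)^3 + 0.96*sin(m)^2 + 2.84*sin(m) + 1.87)^2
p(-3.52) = -1.02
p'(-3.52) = -1.21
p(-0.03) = -1.77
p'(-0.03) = 2.76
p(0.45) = -0.94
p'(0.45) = 1.06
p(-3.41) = -1.17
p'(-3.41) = -1.48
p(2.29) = -0.64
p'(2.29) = -0.50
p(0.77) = -0.68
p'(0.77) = 0.59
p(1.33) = -0.49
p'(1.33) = 0.14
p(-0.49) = -4.90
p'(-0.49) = 17.30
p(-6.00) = -1.15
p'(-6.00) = 1.44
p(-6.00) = -1.15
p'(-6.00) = 1.44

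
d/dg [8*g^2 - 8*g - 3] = 16*g - 8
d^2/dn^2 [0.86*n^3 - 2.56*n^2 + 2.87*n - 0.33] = 5.16*n - 5.12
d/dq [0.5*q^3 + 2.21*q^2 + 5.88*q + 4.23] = 1.5*q^2 + 4.42*q + 5.88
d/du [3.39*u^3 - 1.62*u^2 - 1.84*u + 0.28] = 10.17*u^2 - 3.24*u - 1.84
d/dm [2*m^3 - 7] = 6*m^2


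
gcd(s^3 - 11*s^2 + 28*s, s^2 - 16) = s - 4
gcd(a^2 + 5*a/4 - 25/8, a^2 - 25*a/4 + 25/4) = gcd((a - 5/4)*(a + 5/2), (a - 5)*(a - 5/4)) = a - 5/4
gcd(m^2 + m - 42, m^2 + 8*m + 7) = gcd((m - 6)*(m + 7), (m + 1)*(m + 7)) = m + 7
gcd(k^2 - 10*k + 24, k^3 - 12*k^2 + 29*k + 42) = k - 6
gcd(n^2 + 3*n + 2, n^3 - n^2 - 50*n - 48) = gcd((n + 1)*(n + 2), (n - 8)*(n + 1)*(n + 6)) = n + 1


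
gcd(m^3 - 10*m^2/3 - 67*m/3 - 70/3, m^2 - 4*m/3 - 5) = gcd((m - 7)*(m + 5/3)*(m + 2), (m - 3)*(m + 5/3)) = m + 5/3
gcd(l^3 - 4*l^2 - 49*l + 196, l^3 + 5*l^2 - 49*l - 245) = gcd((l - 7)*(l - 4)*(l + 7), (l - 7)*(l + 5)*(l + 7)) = l^2 - 49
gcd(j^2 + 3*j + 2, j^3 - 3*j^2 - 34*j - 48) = j + 2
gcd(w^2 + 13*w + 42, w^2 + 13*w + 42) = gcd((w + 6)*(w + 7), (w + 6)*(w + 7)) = w^2 + 13*w + 42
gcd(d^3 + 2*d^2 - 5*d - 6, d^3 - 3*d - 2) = d^2 - d - 2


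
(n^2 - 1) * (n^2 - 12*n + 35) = n^4 - 12*n^3 + 34*n^2 + 12*n - 35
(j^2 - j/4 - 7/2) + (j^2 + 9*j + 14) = 2*j^2 + 35*j/4 + 21/2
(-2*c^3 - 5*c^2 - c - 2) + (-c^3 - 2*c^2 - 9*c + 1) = -3*c^3 - 7*c^2 - 10*c - 1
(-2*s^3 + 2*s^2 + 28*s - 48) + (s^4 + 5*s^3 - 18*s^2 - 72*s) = s^4 + 3*s^3 - 16*s^2 - 44*s - 48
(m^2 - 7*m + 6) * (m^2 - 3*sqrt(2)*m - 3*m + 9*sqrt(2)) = m^4 - 10*m^3 - 3*sqrt(2)*m^3 + 27*m^2 + 30*sqrt(2)*m^2 - 81*sqrt(2)*m - 18*m + 54*sqrt(2)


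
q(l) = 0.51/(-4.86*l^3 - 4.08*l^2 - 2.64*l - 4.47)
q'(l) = 0.51*(14.58*l^2 + 8.16*l + 2.64)/(-4.86*l^3 - 4.08*l^2 - 2.64*l - 4.47)^2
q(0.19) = -0.10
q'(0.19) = 0.09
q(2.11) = -0.01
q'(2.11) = 0.01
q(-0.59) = -0.15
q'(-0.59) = 0.13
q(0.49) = -0.07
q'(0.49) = 0.10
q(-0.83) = -0.22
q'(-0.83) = 0.56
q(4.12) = -0.00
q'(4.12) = 0.00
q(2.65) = -0.00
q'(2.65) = 0.00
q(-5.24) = 0.00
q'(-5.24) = 0.00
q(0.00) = -0.11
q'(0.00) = 0.07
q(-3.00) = 0.01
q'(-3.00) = 0.01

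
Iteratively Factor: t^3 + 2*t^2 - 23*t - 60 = (t + 3)*(t^2 - t - 20) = (t - 5)*(t + 3)*(t + 4)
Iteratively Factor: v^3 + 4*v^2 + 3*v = (v + 1)*(v^2 + 3*v) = (v + 1)*(v + 3)*(v)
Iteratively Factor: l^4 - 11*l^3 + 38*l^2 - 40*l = (l - 2)*(l^3 - 9*l^2 + 20*l) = l*(l - 2)*(l^2 - 9*l + 20) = l*(l - 5)*(l - 2)*(l - 4)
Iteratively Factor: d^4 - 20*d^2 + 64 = (d + 2)*(d^3 - 2*d^2 - 16*d + 32) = (d + 2)*(d + 4)*(d^2 - 6*d + 8) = (d - 4)*(d + 2)*(d + 4)*(d - 2)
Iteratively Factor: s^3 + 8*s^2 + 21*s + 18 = (s + 3)*(s^2 + 5*s + 6) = (s + 3)^2*(s + 2)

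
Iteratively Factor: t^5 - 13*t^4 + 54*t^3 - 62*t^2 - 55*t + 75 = (t + 1)*(t^4 - 14*t^3 + 68*t^2 - 130*t + 75) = (t - 1)*(t + 1)*(t^3 - 13*t^2 + 55*t - 75) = (t - 3)*(t - 1)*(t + 1)*(t^2 - 10*t + 25) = (t - 5)*(t - 3)*(t - 1)*(t + 1)*(t - 5)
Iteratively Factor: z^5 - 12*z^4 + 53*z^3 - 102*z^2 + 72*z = (z - 2)*(z^4 - 10*z^3 + 33*z^2 - 36*z) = (z - 3)*(z - 2)*(z^3 - 7*z^2 + 12*z) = (z - 3)^2*(z - 2)*(z^2 - 4*z) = z*(z - 3)^2*(z - 2)*(z - 4)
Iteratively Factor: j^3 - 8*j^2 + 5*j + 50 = (j - 5)*(j^2 - 3*j - 10) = (j - 5)^2*(j + 2)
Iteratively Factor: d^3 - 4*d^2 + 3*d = (d - 1)*(d^2 - 3*d) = d*(d - 1)*(d - 3)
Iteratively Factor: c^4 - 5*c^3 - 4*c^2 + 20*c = (c - 2)*(c^3 - 3*c^2 - 10*c) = (c - 5)*(c - 2)*(c^2 + 2*c) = c*(c - 5)*(c - 2)*(c + 2)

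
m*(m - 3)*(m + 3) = m^3 - 9*m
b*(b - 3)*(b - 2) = b^3 - 5*b^2 + 6*b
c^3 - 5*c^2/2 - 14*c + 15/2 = (c - 5)*(c - 1/2)*(c + 3)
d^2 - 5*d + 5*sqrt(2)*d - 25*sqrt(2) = (d - 5)*(d + 5*sqrt(2))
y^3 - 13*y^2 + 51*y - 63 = (y - 7)*(y - 3)^2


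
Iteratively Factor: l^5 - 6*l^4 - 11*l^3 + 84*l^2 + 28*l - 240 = (l + 2)*(l^4 - 8*l^3 + 5*l^2 + 74*l - 120) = (l - 5)*(l + 2)*(l^3 - 3*l^2 - 10*l + 24) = (l - 5)*(l - 2)*(l + 2)*(l^2 - l - 12) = (l - 5)*(l - 2)*(l + 2)*(l + 3)*(l - 4)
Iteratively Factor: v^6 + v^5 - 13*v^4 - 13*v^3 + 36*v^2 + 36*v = (v - 2)*(v^5 + 3*v^4 - 7*v^3 - 27*v^2 - 18*v) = v*(v - 2)*(v^4 + 3*v^3 - 7*v^2 - 27*v - 18) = v*(v - 2)*(v + 3)*(v^3 - 7*v - 6) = v*(v - 3)*(v - 2)*(v + 3)*(v^2 + 3*v + 2) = v*(v - 3)*(v - 2)*(v + 1)*(v + 3)*(v + 2)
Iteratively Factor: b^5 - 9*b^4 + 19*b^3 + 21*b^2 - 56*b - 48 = (b - 3)*(b^4 - 6*b^3 + b^2 + 24*b + 16) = (b - 3)*(b + 1)*(b^3 - 7*b^2 + 8*b + 16) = (b - 4)*(b - 3)*(b + 1)*(b^2 - 3*b - 4) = (b - 4)^2*(b - 3)*(b + 1)*(b + 1)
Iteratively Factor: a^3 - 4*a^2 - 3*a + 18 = (a - 3)*(a^2 - a - 6) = (a - 3)^2*(a + 2)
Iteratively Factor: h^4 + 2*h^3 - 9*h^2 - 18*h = (h)*(h^3 + 2*h^2 - 9*h - 18) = h*(h + 3)*(h^2 - h - 6) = h*(h + 2)*(h + 3)*(h - 3)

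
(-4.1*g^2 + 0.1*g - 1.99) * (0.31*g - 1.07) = -1.271*g^3 + 4.418*g^2 - 0.7239*g + 2.1293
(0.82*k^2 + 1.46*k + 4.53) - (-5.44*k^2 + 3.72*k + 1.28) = 6.26*k^2 - 2.26*k + 3.25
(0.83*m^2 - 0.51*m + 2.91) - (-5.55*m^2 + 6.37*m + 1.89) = 6.38*m^2 - 6.88*m + 1.02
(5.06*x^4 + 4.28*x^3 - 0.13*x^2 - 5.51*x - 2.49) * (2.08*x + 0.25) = 10.5248*x^5 + 10.1674*x^4 + 0.7996*x^3 - 11.4933*x^2 - 6.5567*x - 0.6225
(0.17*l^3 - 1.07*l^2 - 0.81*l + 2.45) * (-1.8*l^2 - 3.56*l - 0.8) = -0.306*l^5 + 1.3208*l^4 + 5.1312*l^3 - 0.6704*l^2 - 8.074*l - 1.96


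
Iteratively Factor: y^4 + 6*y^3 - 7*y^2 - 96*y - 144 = (y + 3)*(y^3 + 3*y^2 - 16*y - 48) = (y + 3)*(y + 4)*(y^2 - y - 12) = (y - 4)*(y + 3)*(y + 4)*(y + 3)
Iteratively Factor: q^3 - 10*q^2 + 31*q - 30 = (q - 3)*(q^2 - 7*q + 10) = (q - 3)*(q - 2)*(q - 5)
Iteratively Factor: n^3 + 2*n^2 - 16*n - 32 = (n + 2)*(n^2 - 16) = (n - 4)*(n + 2)*(n + 4)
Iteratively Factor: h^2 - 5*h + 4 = (h - 4)*(h - 1)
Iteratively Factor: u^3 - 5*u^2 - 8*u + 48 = (u - 4)*(u^2 - u - 12) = (u - 4)^2*(u + 3)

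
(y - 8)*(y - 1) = y^2 - 9*y + 8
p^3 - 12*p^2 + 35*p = p*(p - 7)*(p - 5)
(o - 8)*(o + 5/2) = o^2 - 11*o/2 - 20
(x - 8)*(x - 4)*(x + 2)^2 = x^4 - 8*x^3 - 12*x^2 + 80*x + 128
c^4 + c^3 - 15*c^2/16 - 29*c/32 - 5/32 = (c - 1)*(c + 1/4)*(c + 1/2)*(c + 5/4)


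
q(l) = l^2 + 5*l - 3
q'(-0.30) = 4.40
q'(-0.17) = 4.66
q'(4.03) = 13.06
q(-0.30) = -4.41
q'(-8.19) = -11.38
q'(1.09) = 7.18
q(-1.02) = -7.06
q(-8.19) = 23.13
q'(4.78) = 14.56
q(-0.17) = -3.82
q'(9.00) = 23.00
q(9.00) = 123.00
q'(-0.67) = 3.66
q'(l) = 2*l + 5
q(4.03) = 33.39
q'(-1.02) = 2.96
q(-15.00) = 147.00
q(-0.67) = -5.90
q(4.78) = 43.75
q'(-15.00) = -25.00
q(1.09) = 3.64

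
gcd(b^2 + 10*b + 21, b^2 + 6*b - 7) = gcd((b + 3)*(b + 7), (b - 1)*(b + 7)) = b + 7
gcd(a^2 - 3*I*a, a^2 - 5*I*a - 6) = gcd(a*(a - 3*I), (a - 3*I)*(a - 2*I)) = a - 3*I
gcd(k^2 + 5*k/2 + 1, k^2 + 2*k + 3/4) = k + 1/2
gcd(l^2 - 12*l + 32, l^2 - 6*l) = 1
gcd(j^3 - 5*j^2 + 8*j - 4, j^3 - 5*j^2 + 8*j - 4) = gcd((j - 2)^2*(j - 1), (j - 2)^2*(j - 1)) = j^3 - 5*j^2 + 8*j - 4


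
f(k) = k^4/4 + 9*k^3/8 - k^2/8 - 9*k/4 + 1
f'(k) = k^3 + 27*k^2/8 - k/4 - 9/4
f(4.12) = 140.32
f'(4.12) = 123.94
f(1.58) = 3.13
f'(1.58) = 9.72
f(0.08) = 0.82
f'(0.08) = -2.25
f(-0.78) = 2.24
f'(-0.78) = -0.48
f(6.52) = 744.61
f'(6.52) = 416.76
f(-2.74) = -2.82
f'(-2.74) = 3.20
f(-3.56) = -3.18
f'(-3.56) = -3.70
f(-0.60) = 2.09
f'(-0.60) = -1.10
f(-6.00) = 91.00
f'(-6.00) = -95.25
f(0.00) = 1.00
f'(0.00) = -2.25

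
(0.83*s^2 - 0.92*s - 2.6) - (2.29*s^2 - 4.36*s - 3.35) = -1.46*s^2 + 3.44*s + 0.75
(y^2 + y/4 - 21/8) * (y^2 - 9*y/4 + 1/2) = y^4 - 2*y^3 - 43*y^2/16 + 193*y/32 - 21/16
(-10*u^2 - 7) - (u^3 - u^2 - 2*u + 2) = -u^3 - 9*u^2 + 2*u - 9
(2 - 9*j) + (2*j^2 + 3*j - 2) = 2*j^2 - 6*j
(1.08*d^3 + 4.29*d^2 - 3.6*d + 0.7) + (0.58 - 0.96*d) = 1.08*d^3 + 4.29*d^2 - 4.56*d + 1.28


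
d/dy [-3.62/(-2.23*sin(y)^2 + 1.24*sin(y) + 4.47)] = (4.4888 - 16.1452*sin(y))*cos(y)/(-2.23*sin(y)^2 + 1.24*sin(y) + 4.47)^2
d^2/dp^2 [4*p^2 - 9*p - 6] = 8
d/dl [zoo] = 0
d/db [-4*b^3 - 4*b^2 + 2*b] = -12*b^2 - 8*b + 2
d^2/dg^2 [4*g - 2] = 0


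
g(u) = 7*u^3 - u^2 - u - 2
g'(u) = 21*u^2 - 2*u - 1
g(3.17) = 207.77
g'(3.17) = 203.69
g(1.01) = 3.18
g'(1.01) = 18.40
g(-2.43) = -105.92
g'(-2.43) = 127.86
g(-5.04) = -918.53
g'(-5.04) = 542.51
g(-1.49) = -25.89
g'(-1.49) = 48.60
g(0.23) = -2.20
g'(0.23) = -0.35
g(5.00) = 843.00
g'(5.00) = 514.00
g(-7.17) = -2626.45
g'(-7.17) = 1092.93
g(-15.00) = -23837.00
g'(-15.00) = 4754.00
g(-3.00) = -197.00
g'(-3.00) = 194.00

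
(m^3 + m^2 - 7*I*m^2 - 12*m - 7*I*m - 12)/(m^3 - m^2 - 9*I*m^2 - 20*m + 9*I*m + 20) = (m^2 + m*(1 - 3*I) - 3*I)/(m^2 - m*(1 + 5*I) + 5*I)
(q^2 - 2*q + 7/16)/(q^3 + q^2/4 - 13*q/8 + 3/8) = (4*q - 7)/(2*(2*q^2 + q - 3))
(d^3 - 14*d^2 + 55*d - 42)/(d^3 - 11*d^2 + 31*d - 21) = (d - 6)/(d - 3)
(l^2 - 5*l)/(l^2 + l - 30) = l/(l + 6)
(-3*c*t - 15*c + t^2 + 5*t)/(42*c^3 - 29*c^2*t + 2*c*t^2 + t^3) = (t + 5)/(-14*c^2 + 5*c*t + t^2)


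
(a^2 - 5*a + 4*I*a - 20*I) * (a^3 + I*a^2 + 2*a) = a^5 - 5*a^4 + 5*I*a^4 - 2*a^3 - 25*I*a^3 + 10*a^2 + 8*I*a^2 - 40*I*a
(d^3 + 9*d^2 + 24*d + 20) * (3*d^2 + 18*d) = 3*d^5 + 45*d^4 + 234*d^3 + 492*d^2 + 360*d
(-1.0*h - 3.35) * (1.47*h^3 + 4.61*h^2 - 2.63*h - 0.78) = -1.47*h^4 - 9.5345*h^3 - 12.8135*h^2 + 9.5905*h + 2.613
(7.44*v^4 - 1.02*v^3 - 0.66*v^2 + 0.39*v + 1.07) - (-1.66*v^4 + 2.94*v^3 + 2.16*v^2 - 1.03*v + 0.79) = 9.1*v^4 - 3.96*v^3 - 2.82*v^2 + 1.42*v + 0.28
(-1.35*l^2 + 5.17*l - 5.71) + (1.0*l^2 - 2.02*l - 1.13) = -0.35*l^2 + 3.15*l - 6.84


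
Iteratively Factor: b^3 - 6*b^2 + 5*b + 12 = (b + 1)*(b^2 - 7*b + 12) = (b - 3)*(b + 1)*(b - 4)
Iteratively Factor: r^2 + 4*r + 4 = (r + 2)*(r + 2)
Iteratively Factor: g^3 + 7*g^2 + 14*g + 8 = (g + 2)*(g^2 + 5*g + 4) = (g + 2)*(g + 4)*(g + 1)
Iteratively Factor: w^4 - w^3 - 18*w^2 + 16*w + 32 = (w + 4)*(w^3 - 5*w^2 + 2*w + 8) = (w + 1)*(w + 4)*(w^2 - 6*w + 8) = (w - 2)*(w + 1)*(w + 4)*(w - 4)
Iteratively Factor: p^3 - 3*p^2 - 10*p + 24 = (p - 4)*(p^2 + p - 6) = (p - 4)*(p + 3)*(p - 2)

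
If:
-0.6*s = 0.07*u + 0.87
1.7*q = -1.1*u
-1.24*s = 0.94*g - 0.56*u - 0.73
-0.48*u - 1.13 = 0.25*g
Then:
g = 0.66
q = 1.75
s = -1.13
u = -2.70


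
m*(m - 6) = m^2 - 6*m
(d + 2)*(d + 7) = d^2 + 9*d + 14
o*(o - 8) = o^2 - 8*o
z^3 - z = z*(z - 1)*(z + 1)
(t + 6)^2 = t^2 + 12*t + 36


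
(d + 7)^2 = d^2 + 14*d + 49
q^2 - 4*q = q*(q - 4)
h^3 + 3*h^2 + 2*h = h*(h + 1)*(h + 2)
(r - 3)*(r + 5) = r^2 + 2*r - 15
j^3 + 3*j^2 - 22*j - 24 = (j - 4)*(j + 1)*(j + 6)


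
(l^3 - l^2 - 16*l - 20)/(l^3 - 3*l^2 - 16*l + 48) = (l^3 - l^2 - 16*l - 20)/(l^3 - 3*l^2 - 16*l + 48)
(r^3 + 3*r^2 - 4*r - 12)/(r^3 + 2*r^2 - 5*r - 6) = (r + 2)/(r + 1)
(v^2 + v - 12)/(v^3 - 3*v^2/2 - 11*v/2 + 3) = 2*(v + 4)/(2*v^2 + 3*v - 2)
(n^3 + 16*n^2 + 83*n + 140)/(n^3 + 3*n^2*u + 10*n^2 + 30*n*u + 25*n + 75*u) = (n^2 + 11*n + 28)/(n^2 + 3*n*u + 5*n + 15*u)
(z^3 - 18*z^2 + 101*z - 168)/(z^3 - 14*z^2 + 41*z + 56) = (z - 3)/(z + 1)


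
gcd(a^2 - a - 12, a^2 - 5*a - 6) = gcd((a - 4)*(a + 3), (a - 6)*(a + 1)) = 1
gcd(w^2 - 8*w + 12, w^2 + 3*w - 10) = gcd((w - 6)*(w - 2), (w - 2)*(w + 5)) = w - 2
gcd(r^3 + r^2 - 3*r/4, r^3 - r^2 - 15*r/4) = r^2 + 3*r/2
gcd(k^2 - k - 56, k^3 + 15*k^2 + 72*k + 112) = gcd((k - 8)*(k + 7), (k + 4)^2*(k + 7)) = k + 7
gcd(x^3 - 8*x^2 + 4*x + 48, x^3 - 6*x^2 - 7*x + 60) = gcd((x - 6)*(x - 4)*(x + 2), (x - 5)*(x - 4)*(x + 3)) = x - 4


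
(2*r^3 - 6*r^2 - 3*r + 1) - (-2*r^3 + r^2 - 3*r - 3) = 4*r^3 - 7*r^2 + 4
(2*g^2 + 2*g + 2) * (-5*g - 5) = -10*g^3 - 20*g^2 - 20*g - 10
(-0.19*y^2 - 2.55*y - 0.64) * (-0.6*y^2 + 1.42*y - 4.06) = 0.114*y^4 + 1.2602*y^3 - 2.4656*y^2 + 9.4442*y + 2.5984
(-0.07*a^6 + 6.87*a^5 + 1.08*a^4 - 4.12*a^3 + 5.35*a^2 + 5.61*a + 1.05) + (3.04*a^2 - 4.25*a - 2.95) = -0.07*a^6 + 6.87*a^5 + 1.08*a^4 - 4.12*a^3 + 8.39*a^2 + 1.36*a - 1.9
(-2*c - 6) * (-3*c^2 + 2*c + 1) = 6*c^3 + 14*c^2 - 14*c - 6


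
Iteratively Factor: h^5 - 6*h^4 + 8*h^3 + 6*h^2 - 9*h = (h - 1)*(h^4 - 5*h^3 + 3*h^2 + 9*h) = (h - 1)*(h + 1)*(h^3 - 6*h^2 + 9*h) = (h - 3)*(h - 1)*(h + 1)*(h^2 - 3*h) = h*(h - 3)*(h - 1)*(h + 1)*(h - 3)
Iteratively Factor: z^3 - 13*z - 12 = (z + 3)*(z^2 - 3*z - 4) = (z + 1)*(z + 3)*(z - 4)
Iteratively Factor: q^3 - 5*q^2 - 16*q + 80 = (q + 4)*(q^2 - 9*q + 20) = (q - 4)*(q + 4)*(q - 5)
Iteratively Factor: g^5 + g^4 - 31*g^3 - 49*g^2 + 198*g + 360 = (g + 2)*(g^4 - g^3 - 29*g^2 + 9*g + 180) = (g - 5)*(g + 2)*(g^3 + 4*g^2 - 9*g - 36) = (g - 5)*(g + 2)*(g + 4)*(g^2 - 9) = (g - 5)*(g + 2)*(g + 3)*(g + 4)*(g - 3)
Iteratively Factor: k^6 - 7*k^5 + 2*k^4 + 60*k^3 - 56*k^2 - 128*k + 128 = (k + 2)*(k^5 - 9*k^4 + 20*k^3 + 20*k^2 - 96*k + 64) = (k - 4)*(k + 2)*(k^4 - 5*k^3 + 20*k - 16) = (k - 4)*(k - 2)*(k + 2)*(k^3 - 3*k^2 - 6*k + 8) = (k - 4)*(k - 2)*(k + 2)^2*(k^2 - 5*k + 4) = (k - 4)^2*(k - 2)*(k + 2)^2*(k - 1)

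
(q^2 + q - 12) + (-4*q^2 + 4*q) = -3*q^2 + 5*q - 12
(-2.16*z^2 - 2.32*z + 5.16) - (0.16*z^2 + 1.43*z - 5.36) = -2.32*z^2 - 3.75*z + 10.52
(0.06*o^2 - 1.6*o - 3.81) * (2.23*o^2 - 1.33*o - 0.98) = 0.1338*o^4 - 3.6478*o^3 - 6.4271*o^2 + 6.6353*o + 3.7338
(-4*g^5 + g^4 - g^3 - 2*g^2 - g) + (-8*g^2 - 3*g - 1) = -4*g^5 + g^4 - g^3 - 10*g^2 - 4*g - 1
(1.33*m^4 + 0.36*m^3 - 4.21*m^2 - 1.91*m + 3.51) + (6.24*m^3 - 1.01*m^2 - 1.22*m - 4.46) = 1.33*m^4 + 6.6*m^3 - 5.22*m^2 - 3.13*m - 0.95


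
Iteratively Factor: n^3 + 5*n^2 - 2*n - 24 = (n - 2)*(n^2 + 7*n + 12) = (n - 2)*(n + 4)*(n + 3)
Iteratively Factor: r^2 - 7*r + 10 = (r - 5)*(r - 2)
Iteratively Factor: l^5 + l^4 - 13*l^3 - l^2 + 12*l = (l + 4)*(l^4 - 3*l^3 - l^2 + 3*l) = (l - 1)*(l + 4)*(l^3 - 2*l^2 - 3*l) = l*(l - 1)*(l + 4)*(l^2 - 2*l - 3) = l*(l - 1)*(l + 1)*(l + 4)*(l - 3)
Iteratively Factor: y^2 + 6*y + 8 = (y + 2)*(y + 4)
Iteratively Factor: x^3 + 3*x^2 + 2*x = (x + 2)*(x^2 + x) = x*(x + 2)*(x + 1)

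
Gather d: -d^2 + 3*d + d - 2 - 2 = -d^2 + 4*d - 4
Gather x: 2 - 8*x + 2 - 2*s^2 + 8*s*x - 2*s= -2*s^2 - 2*s + x*(8*s - 8) + 4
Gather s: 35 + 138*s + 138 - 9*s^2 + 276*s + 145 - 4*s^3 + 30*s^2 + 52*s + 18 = -4*s^3 + 21*s^2 + 466*s + 336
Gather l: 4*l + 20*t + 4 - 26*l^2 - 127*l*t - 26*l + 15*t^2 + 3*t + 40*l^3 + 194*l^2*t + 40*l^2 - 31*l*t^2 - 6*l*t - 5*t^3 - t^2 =40*l^3 + l^2*(194*t + 14) + l*(-31*t^2 - 133*t - 22) - 5*t^3 + 14*t^2 + 23*t + 4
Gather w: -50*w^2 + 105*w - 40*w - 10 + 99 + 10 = -50*w^2 + 65*w + 99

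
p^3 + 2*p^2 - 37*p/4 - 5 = (p - 5/2)*(p + 1/2)*(p + 4)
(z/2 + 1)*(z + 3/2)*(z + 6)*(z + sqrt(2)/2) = z^4/2 + sqrt(2)*z^3/4 + 19*z^3/4 + 19*sqrt(2)*z^2/8 + 12*z^2 + 6*sqrt(2)*z + 9*z + 9*sqrt(2)/2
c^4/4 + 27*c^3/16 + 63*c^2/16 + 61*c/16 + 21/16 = (c/4 + 1/4)*(c + 1)*(c + 7/4)*(c + 3)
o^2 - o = o*(o - 1)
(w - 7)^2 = w^2 - 14*w + 49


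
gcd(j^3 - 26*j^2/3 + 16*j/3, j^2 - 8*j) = j^2 - 8*j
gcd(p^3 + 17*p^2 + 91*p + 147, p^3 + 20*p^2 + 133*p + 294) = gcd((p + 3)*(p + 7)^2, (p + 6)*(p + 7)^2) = p^2 + 14*p + 49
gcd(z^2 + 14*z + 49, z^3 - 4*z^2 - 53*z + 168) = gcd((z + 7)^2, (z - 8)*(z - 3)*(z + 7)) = z + 7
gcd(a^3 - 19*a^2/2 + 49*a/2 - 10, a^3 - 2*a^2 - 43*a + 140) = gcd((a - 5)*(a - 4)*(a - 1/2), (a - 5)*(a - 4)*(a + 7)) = a^2 - 9*a + 20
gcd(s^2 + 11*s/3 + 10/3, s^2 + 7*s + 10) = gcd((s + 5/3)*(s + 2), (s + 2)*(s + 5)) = s + 2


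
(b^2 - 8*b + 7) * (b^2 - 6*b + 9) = b^4 - 14*b^3 + 64*b^2 - 114*b + 63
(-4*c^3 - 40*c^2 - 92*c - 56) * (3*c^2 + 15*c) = -12*c^5 - 180*c^4 - 876*c^3 - 1548*c^2 - 840*c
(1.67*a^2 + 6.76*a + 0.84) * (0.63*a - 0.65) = 1.0521*a^3 + 3.1733*a^2 - 3.8648*a - 0.546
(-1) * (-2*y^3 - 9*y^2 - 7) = 2*y^3 + 9*y^2 + 7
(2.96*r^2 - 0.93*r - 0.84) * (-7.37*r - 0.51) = -21.8152*r^3 + 5.3445*r^2 + 6.6651*r + 0.4284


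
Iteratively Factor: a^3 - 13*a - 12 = (a + 3)*(a^2 - 3*a - 4) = (a + 1)*(a + 3)*(a - 4)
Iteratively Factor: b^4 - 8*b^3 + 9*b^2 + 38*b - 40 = (b - 4)*(b^3 - 4*b^2 - 7*b + 10) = (b - 4)*(b + 2)*(b^2 - 6*b + 5) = (b - 4)*(b - 1)*(b + 2)*(b - 5)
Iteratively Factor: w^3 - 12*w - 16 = (w - 4)*(w^2 + 4*w + 4) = (w - 4)*(w + 2)*(w + 2)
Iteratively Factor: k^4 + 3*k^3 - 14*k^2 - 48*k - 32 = (k - 4)*(k^3 + 7*k^2 + 14*k + 8) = (k - 4)*(k + 2)*(k^2 + 5*k + 4) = (k - 4)*(k + 1)*(k + 2)*(k + 4)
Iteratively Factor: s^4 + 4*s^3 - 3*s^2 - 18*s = (s + 3)*(s^3 + s^2 - 6*s) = s*(s + 3)*(s^2 + s - 6) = s*(s - 2)*(s + 3)*(s + 3)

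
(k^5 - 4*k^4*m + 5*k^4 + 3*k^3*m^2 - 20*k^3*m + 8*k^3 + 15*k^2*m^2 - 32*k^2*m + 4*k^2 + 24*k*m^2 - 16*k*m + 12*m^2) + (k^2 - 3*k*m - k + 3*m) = k^5 - 4*k^4*m + 5*k^4 + 3*k^3*m^2 - 20*k^3*m + 8*k^3 + 15*k^2*m^2 - 32*k^2*m + 5*k^2 + 24*k*m^2 - 19*k*m - k + 12*m^2 + 3*m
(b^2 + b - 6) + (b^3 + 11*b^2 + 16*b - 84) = b^3 + 12*b^2 + 17*b - 90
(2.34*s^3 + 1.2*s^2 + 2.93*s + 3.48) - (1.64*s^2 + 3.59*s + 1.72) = 2.34*s^3 - 0.44*s^2 - 0.66*s + 1.76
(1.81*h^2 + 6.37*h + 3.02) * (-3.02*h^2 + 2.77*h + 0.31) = -5.4662*h^4 - 14.2237*h^3 + 9.0856*h^2 + 10.3401*h + 0.9362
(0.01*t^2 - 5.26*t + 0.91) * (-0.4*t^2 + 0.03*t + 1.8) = -0.004*t^4 + 2.1043*t^3 - 0.5038*t^2 - 9.4407*t + 1.638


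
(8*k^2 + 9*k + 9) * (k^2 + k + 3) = 8*k^4 + 17*k^3 + 42*k^2 + 36*k + 27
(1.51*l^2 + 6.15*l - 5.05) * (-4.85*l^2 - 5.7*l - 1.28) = -7.3235*l^4 - 38.4345*l^3 - 12.4953*l^2 + 20.913*l + 6.464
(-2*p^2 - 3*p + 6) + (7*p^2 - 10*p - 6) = 5*p^2 - 13*p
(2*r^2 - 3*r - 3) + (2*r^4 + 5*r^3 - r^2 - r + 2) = 2*r^4 + 5*r^3 + r^2 - 4*r - 1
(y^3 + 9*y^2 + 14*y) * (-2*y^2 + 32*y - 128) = -2*y^5 + 14*y^4 + 132*y^3 - 704*y^2 - 1792*y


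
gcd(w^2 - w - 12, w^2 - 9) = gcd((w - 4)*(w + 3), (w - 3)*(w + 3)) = w + 3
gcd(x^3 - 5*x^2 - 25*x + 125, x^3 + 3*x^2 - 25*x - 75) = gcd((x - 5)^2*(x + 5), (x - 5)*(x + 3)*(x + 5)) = x^2 - 25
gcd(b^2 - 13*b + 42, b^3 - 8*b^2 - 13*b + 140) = b - 7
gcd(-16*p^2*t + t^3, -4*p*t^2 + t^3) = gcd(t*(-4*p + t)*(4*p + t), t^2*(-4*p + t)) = 4*p*t - t^2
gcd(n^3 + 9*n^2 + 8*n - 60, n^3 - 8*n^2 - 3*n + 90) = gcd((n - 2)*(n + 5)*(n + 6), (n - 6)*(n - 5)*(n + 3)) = 1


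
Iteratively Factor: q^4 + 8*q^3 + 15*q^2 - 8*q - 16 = (q + 4)*(q^3 + 4*q^2 - q - 4) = (q + 4)^2*(q^2 - 1) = (q + 1)*(q + 4)^2*(q - 1)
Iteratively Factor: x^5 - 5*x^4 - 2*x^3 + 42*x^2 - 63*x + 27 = (x - 3)*(x^4 - 2*x^3 - 8*x^2 + 18*x - 9) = (x - 3)*(x - 1)*(x^3 - x^2 - 9*x + 9) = (x - 3)*(x - 1)^2*(x^2 - 9) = (x - 3)*(x - 1)^2*(x + 3)*(x - 3)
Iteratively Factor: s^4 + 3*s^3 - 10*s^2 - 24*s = (s)*(s^3 + 3*s^2 - 10*s - 24) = s*(s - 3)*(s^2 + 6*s + 8) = s*(s - 3)*(s + 4)*(s + 2)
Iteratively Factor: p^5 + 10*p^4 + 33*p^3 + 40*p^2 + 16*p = (p + 1)*(p^4 + 9*p^3 + 24*p^2 + 16*p) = (p + 1)^2*(p^3 + 8*p^2 + 16*p) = (p + 1)^2*(p + 4)*(p^2 + 4*p) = p*(p + 1)^2*(p + 4)*(p + 4)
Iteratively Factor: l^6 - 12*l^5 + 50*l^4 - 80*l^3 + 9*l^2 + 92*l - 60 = (l - 2)*(l^5 - 10*l^4 + 30*l^3 - 20*l^2 - 31*l + 30) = (l - 2)^2*(l^4 - 8*l^3 + 14*l^2 + 8*l - 15) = (l - 2)^2*(l + 1)*(l^3 - 9*l^2 + 23*l - 15) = (l - 5)*(l - 2)^2*(l + 1)*(l^2 - 4*l + 3) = (l - 5)*(l - 2)^2*(l - 1)*(l + 1)*(l - 3)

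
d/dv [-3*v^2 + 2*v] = 2 - 6*v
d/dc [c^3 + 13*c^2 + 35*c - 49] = 3*c^2 + 26*c + 35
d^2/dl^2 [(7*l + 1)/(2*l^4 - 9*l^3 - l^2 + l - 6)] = 2*(-(7*l + 1)*(8*l^3 - 27*l^2 - 2*l + 1)^2 + (-56*l^3 + 189*l^2 + 14*l + (7*l + 1)*(-12*l^2 + 27*l + 1) - 7)*(-2*l^4 + 9*l^3 + l^2 - l + 6))/(-2*l^4 + 9*l^3 + l^2 - l + 6)^3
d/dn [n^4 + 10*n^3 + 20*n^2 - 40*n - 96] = 4*n^3 + 30*n^2 + 40*n - 40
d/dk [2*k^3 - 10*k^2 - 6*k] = 6*k^2 - 20*k - 6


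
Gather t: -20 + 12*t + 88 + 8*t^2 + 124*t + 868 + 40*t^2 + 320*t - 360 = 48*t^2 + 456*t + 576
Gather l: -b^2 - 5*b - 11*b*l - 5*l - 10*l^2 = -b^2 - 5*b - 10*l^2 + l*(-11*b - 5)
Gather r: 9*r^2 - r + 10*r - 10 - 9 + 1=9*r^2 + 9*r - 18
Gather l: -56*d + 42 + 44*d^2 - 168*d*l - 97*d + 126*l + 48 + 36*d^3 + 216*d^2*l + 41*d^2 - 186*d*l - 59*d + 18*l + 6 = 36*d^3 + 85*d^2 - 212*d + l*(216*d^2 - 354*d + 144) + 96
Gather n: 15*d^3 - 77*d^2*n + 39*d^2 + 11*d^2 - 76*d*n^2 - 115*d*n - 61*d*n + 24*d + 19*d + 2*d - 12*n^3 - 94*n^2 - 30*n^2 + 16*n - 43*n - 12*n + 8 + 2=15*d^3 + 50*d^2 + 45*d - 12*n^3 + n^2*(-76*d - 124) + n*(-77*d^2 - 176*d - 39) + 10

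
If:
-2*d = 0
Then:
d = 0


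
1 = 1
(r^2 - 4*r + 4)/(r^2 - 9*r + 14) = (r - 2)/(r - 7)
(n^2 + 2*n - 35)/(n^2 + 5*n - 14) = (n - 5)/(n - 2)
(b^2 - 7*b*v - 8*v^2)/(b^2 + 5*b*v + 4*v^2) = (b - 8*v)/(b + 4*v)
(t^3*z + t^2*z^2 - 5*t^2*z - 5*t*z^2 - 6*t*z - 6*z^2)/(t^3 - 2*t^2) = z*(t^3 + t^2*z - 5*t^2 - 5*t*z - 6*t - 6*z)/(t^2*(t - 2))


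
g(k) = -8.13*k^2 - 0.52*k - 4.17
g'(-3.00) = 48.26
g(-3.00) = -75.78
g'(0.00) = -0.52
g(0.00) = -4.17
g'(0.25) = -4.58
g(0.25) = -4.81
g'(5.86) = -95.80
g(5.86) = -286.40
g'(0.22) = -4.10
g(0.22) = -4.68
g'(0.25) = -4.58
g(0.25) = -4.81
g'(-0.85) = 13.30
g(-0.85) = -9.60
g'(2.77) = -45.56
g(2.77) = -67.99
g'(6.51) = -106.37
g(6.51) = -352.11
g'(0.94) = -15.80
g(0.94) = -11.84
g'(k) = -16.26*k - 0.52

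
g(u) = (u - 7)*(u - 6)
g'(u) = 2*u - 13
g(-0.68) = 51.30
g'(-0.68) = -14.36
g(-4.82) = 127.89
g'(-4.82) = -22.64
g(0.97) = 30.33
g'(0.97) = -11.06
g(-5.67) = 147.86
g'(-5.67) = -24.34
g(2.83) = 13.22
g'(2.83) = -7.34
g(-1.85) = 69.47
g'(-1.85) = -16.70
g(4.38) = 4.24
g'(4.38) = -4.24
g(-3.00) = 90.00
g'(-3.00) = -19.00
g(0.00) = 42.00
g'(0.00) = -13.00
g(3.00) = 12.00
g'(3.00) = -7.00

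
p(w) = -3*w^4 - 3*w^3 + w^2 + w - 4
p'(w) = -12*w^3 - 9*w^2 + 2*w + 1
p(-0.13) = -4.11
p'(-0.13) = 0.61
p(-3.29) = -241.12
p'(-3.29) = 324.34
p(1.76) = -44.28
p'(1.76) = -88.78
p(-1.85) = -18.57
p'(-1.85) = 42.48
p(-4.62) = -1058.19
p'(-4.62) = 982.99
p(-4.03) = -586.74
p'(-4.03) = 632.18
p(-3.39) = -275.23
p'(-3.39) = 358.29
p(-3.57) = -345.62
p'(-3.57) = 425.15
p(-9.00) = -17428.00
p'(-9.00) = 8002.00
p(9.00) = -21784.00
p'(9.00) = -9458.00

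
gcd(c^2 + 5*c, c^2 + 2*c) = c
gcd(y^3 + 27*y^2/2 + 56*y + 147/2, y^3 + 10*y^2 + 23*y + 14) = y + 7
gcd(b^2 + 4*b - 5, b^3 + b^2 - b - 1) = b - 1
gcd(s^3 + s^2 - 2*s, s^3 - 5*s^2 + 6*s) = s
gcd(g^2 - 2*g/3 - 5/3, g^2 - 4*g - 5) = g + 1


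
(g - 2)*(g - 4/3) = g^2 - 10*g/3 + 8/3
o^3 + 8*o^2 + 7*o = o*(o + 1)*(o + 7)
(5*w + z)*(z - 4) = 5*w*z - 20*w + z^2 - 4*z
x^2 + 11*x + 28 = (x + 4)*(x + 7)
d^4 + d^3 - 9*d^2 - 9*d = d*(d - 3)*(d + 1)*(d + 3)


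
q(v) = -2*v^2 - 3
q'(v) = -4*v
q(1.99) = -10.92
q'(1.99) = -7.96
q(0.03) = -3.00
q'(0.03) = -0.12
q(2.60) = -16.52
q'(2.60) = -10.40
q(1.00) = -5.00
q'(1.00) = -4.00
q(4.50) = -43.50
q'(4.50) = -18.00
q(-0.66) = -3.87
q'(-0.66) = 2.64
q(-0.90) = -4.62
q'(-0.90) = 3.60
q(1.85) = -9.84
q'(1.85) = -7.40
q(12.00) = -291.00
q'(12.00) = -48.00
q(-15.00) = -453.00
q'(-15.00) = 60.00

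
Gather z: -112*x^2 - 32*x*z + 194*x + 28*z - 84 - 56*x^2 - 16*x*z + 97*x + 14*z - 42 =-168*x^2 + 291*x + z*(42 - 48*x) - 126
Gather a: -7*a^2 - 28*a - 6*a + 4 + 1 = -7*a^2 - 34*a + 5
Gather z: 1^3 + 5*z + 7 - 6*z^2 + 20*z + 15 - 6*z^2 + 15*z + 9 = -12*z^2 + 40*z + 32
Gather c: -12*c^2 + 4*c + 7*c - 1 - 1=-12*c^2 + 11*c - 2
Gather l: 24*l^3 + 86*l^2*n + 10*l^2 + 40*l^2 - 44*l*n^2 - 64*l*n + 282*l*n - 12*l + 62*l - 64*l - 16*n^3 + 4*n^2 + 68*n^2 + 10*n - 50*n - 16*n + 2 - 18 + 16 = 24*l^3 + l^2*(86*n + 50) + l*(-44*n^2 + 218*n - 14) - 16*n^3 + 72*n^2 - 56*n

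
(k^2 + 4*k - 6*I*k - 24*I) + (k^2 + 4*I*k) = 2*k^2 + 4*k - 2*I*k - 24*I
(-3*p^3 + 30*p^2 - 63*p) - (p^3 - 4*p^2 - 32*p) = -4*p^3 + 34*p^2 - 31*p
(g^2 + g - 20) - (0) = g^2 + g - 20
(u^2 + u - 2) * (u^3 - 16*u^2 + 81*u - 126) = u^5 - 15*u^4 + 63*u^3 - 13*u^2 - 288*u + 252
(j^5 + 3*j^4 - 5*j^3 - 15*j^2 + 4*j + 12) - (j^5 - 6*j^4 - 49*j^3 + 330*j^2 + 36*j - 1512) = 9*j^4 + 44*j^3 - 345*j^2 - 32*j + 1524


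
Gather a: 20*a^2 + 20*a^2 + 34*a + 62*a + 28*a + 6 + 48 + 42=40*a^2 + 124*a + 96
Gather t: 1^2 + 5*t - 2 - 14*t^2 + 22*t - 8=-14*t^2 + 27*t - 9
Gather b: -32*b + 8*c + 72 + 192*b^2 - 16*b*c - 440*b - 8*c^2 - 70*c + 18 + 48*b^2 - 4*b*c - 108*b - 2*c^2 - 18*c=240*b^2 + b*(-20*c - 580) - 10*c^2 - 80*c + 90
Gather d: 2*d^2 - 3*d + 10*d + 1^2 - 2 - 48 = 2*d^2 + 7*d - 49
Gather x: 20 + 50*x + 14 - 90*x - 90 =-40*x - 56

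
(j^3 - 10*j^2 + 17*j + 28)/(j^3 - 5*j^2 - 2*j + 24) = (j^2 - 6*j - 7)/(j^2 - j - 6)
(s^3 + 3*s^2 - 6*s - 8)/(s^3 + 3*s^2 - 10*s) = (s^2 + 5*s + 4)/(s*(s + 5))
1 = 1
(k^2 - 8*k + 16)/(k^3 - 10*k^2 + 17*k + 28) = (k - 4)/(k^2 - 6*k - 7)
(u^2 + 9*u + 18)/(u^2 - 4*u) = (u^2 + 9*u + 18)/(u*(u - 4))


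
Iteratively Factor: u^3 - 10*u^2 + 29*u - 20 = (u - 1)*(u^2 - 9*u + 20) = (u - 5)*(u - 1)*(u - 4)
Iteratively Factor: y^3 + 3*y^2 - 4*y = (y + 4)*(y^2 - y) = (y - 1)*(y + 4)*(y)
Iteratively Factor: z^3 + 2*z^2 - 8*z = (z)*(z^2 + 2*z - 8) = z*(z - 2)*(z + 4)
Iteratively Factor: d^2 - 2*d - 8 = (d + 2)*(d - 4)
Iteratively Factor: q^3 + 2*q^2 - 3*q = (q - 1)*(q^2 + 3*q) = q*(q - 1)*(q + 3)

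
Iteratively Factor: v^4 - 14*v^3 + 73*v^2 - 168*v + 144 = (v - 3)*(v^3 - 11*v^2 + 40*v - 48) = (v - 4)*(v - 3)*(v^2 - 7*v + 12) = (v - 4)*(v - 3)^2*(v - 4)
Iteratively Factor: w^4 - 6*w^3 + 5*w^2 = (w)*(w^3 - 6*w^2 + 5*w) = w*(w - 5)*(w^2 - w) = w*(w - 5)*(w - 1)*(w)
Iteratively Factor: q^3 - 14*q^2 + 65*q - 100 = (q - 5)*(q^2 - 9*q + 20) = (q - 5)*(q - 4)*(q - 5)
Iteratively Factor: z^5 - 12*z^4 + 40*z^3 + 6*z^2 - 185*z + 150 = (z - 1)*(z^4 - 11*z^3 + 29*z^2 + 35*z - 150) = (z - 1)*(z + 2)*(z^3 - 13*z^2 + 55*z - 75) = (z - 5)*(z - 1)*(z + 2)*(z^2 - 8*z + 15) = (z - 5)^2*(z - 1)*(z + 2)*(z - 3)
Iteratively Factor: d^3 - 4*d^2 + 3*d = (d - 3)*(d^2 - d) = d*(d - 3)*(d - 1)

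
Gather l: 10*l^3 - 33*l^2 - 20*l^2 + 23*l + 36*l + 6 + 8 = 10*l^3 - 53*l^2 + 59*l + 14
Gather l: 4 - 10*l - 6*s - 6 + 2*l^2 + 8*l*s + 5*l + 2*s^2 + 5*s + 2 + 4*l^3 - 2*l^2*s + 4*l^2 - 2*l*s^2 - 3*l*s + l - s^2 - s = 4*l^3 + l^2*(6 - 2*s) + l*(-2*s^2 + 5*s - 4) + s^2 - 2*s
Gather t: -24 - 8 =-32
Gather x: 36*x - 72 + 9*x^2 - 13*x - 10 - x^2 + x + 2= 8*x^2 + 24*x - 80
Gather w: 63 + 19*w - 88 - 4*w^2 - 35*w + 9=-4*w^2 - 16*w - 16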